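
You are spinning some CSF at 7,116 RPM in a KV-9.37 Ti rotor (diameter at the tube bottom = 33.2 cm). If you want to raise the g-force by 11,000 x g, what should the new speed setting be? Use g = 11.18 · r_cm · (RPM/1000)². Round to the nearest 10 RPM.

≈ 10480 RPM

r = 33.2 / 2 = 16.6 cm
Current RCF = 11.18 × 16.6 × (7.116)² = 11.18 × 16.6 × 50.637456 ≈ 9,397.7 × g
Target RCF = 9,397.7 + 11,000 = 20,397.7 × g
(N/1000)² = 20,397.7 / 185.588 = 109.9085
N = 1000 × √109.9085 ≈ 10,483.7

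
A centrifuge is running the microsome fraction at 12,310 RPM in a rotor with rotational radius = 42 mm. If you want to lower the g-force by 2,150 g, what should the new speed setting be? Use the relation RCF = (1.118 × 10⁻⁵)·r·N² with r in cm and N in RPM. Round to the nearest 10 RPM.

r = 42 mm = 4.2 cm
Current RCF = 1.118 × 10⁻⁵ × 4.2 × (12310)² = 1.118 × 10⁻⁵ × 4.2 × 151,536,100 ≈ 7,115.5 × g
Target RCF = 7,115.5 − 2,150 = 4,965.5 × g
N² = 4,965.5 / (4.6956 × 10⁻⁵) = 105,747,934
N ≈ √105,747,934 ≈ 10,283.4

10280 RPM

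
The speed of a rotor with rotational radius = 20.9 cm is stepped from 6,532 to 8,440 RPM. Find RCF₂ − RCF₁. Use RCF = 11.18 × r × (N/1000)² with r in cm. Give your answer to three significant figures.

6670 ×g

RCF₁ = 11.18 × 20.9 × (6.532)² = 11.18 × 20.9 × 42.667024 ≈ 9,969.7 × g
RCF₂ = 11.18 × 20.9 × (8.44)² = 11.18 × 20.9 × 71.2336 ≈ 16,644.6 × g
Increase = 16,644.6 − 9,969.7 = 6,674.9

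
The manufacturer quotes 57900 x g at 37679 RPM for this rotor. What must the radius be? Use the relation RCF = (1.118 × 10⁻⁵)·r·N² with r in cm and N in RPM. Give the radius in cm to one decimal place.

RCF = 1.118 × 10⁻⁵ × r × N²
57900 = 1.118 × 10⁻⁵ × r × (37679)²
r = 57900 / (1.118 × 10⁻⁵ × 1,419,707,041) = 57900 / 15872.32 ≈ 3.648 cm

3.6 cm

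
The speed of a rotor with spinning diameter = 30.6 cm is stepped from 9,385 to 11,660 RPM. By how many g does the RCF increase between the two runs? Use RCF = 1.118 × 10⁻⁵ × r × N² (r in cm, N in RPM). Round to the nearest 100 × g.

r = 30.6 / 2 = 15.3 cm
RCF₁ = 1.118 × 10⁻⁵ × 15.3 × (9385)² = 1.118 × 10⁻⁵ × 15.3 × 88,078,225 ≈ 15,066.1 × g
RCF₂ = 1.118 × 10⁻⁵ × 15.3 × (11660)² = 1.118 × 10⁻⁵ × 15.3 × 135,955,600 ≈ 23,255.7 × g
Increase = 23,255.7 − 15,066.1 = 8,189.6

8200 g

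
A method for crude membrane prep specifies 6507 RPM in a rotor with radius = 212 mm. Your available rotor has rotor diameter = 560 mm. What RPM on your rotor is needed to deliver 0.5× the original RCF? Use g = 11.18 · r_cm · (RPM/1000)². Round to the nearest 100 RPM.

4000 RPM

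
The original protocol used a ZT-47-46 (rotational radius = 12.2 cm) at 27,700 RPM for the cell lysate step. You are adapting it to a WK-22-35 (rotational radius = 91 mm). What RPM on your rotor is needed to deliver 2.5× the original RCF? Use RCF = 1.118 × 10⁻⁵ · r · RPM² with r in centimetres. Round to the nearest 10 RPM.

≈ 50710 RPM

RCF_original = 1.118 × 10⁻⁵ × 12.2 × (27700)² = 1.118 × 10⁻⁵ × 12.2 × 767,290,000 ≈ 104,655.3 × g
Target RCF = 2.5 × 104,655.3 ≈ 261,638.2 × g
Your rotor: r = 91 mm = 9.1 cm
261,638.2 = 1.118 × 10⁻⁵ × 9.1 × N²
N² = 261,638.2 / (10.1738 × 10⁻⁵) = 2,571,686,096
N ≈ √2,571,686,096 ≈ 50,711.8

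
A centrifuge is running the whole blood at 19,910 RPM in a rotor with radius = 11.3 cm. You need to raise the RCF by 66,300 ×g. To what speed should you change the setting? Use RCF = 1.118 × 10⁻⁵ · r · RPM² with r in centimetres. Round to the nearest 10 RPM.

30350 RPM

Current RCF = 1.118 × 10⁻⁵ × 11.3 × (19910)² = 1.118 × 10⁻⁵ × 11.3 × 396,408,100 ≈ 50,079.8 × g
Target RCF = 50,079.8 + 66,300 = 116,379.8 × g
N² = 116,379.8 / (12.6334 × 10⁻⁵) = 921,207,276
N ≈ √921,207,276 ≈ 30,351.4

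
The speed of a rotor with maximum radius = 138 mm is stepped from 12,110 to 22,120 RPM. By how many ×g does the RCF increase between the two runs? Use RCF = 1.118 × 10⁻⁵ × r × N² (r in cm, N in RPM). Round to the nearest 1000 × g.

r = 138 mm = 13.8 cm
RCF₁ = 1.118 × 10⁻⁵ × 13.8 × (12110)² = 1.118 × 10⁻⁵ × 13.8 × 146,652,100 ≈ 22,626.1 × g
RCF₂ = 1.118 × 10⁻⁵ × 13.8 × (22120)² = 1.118 × 10⁻⁵ × 13.8 × 489,294,400 ≈ 75,490.3 × g
Increase = 75,490.3 − 22,626.1 = 52,864.2

≈ 53000 ×g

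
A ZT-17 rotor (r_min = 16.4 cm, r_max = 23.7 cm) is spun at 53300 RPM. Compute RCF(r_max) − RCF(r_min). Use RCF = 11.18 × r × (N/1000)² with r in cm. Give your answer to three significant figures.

ΔRCF = 11.18 × (r_max − r_min) × (N/1000)² = 11.18 × 7.3 × 2,840.89 ≈ 231,856.4

ΔRCF ≈ 232000 ×g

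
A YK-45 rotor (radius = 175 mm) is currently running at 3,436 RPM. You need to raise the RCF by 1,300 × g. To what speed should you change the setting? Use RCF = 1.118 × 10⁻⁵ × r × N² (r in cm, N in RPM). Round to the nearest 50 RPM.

r = 175 mm = 17.5 cm
Current RCF = 1.118 × 10⁻⁵ × 17.5 × (3436)² = 1.118 × 10⁻⁵ × 17.5 × 11,806,096 ≈ 2,309.9 × g
Target RCF = 2,309.9 + 1,300 = 3,609.9 × g
N² = 3,609.9 / (19.565 × 10⁻⁵) = 18,450,805
N ≈ √18,450,805 ≈ 4,295.4

N₂ ≈ 4300 RPM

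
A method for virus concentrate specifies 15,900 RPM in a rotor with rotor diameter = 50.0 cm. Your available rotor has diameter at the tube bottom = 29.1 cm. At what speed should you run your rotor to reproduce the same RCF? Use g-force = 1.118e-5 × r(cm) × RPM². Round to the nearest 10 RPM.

Original rotor: r = 50.0 / 2 = 25 cm
RCF_original = 1.118 × 10⁻⁵ × 25 × (15900)² = 1.118 × 10⁻⁵ × 25 × 252,810,000 ≈ 70,660.4 × g
Your rotor: r = 29.1 / 2 = 14.55 cm
70,660.4 = 1.118 × 10⁻⁵ × 14.55 × N²
N² = 70,660.4 / (16.2669 × 10⁻⁵) = 434,381,474
N ≈ √434,381,474 ≈ 20,841.8

≈ 20840 RPM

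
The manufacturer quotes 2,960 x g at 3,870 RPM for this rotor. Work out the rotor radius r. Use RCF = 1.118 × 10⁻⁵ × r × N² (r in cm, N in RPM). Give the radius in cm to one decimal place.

r ≈ 17.7 cm

2960 = 1.118 × 10⁻⁵ × r × (3870)²
r = 2960 / (1.118 × 10⁻⁵ × 14,976,900) = 2960 / 167.4417 ≈ 17.678 cm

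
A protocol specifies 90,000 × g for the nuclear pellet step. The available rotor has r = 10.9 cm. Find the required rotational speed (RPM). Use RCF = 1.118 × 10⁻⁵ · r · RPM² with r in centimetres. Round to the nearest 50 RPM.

90,000 = 1.118 × 10⁻⁵ × 10.9 × N²
N² = 90,000 / (12.1862 × 10⁻⁵) = 738,540,316
N ≈ √738,540,316 ≈ 27,176.1

N ≈ 27200 RPM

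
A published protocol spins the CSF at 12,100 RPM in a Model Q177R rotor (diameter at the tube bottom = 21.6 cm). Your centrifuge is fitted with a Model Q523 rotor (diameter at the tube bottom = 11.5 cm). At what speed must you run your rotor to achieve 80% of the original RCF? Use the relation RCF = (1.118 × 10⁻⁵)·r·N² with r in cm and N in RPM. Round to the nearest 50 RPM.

Original rotor: r = 21.6 / 2 = 10.8 cm
RCF_original = 1.118 × 10⁻⁵ × 10.8 × (12100)² = 1.118 × 10⁻⁵ × 10.8 × 146,410,000 ≈ 17,678.1 × g
Target RCF = 0.8 × 17,678.1 ≈ 14,142.5 × g
Your rotor: r = 11.5 / 2 = 5.75 cm
14,142.5 = 1.118 × 10⁻⁵ × 5.75 × N²
N² = 14,142.5 / (6.4285 × 10⁻⁵) = 219,996,889
N ≈ √219,996,889 ≈ 14,832.3

14850 RPM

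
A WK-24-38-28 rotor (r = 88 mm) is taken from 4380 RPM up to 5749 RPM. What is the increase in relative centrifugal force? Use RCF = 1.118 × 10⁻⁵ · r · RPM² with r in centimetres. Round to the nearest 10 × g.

≈ 1360 x g

r = 88 mm = 8.8 cm
RCF₁ = 1.118 × 10⁻⁵ × 8.8 × (4380)² = 1.118 × 10⁻⁵ × 8.8 × 19,184,400 ≈ 1,887.4 × g
RCF₂ = 1.118 × 10⁻⁵ × 8.8 × (5749)² = 1.118 × 10⁻⁵ × 8.8 × 33,051,001 ≈ 3,251.7 × g
Increase = 3,251.7 − 1,887.4 = 1,364.3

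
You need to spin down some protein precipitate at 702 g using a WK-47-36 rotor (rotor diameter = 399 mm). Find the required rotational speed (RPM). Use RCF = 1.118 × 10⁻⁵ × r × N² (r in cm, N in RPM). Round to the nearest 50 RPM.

r = 399 mm / 2 = 199.5 mm = 19.95 cm
702 = 1.118 × 10⁻⁵ × 19.95 × N²
N² = 702 / (22.3041 × 10⁻⁵) = 3,147,403
N ≈ √3,147,403 ≈ 1,774.1

1750 RPM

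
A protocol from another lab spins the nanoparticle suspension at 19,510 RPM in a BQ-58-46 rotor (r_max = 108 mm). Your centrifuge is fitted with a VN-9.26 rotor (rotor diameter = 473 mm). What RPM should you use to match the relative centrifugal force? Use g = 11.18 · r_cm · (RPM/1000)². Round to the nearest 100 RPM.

13200 RPM

Original rotor: r = 108 mm = 10.8 cm
RCF_original = 11.18 × 10.8 × (19.51)² = 11.18 × 10.8 × 380.6401 ≈ 45,960 × g
Your rotor: r = 473 mm / 2 = 236.5 mm = 23.65 cm
45,960 = 11.18 × 23.65 × (N/1000)²
(N/1000)² = 45,960 / 264.407 = 173.8229
N = 1000 × √173.8229 ≈ 13,184.2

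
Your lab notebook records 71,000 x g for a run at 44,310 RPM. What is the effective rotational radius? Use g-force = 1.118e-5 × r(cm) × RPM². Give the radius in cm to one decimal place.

≈ 3.2 cm

71000 = 1.118 × 10⁻⁵ × r × (44310)²
r = 71000 / (1.118 × 10⁻⁵ × 1,963,376,100) = 71000 / 21950.54 ≈ 3.235 cm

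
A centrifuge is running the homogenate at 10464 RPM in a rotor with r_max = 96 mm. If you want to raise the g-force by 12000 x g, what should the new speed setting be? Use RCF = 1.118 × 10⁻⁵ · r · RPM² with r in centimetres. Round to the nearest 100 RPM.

r = 96 mm = 9.6 cm
Current RCF = 1.118 × 10⁻⁵ × 9.6 × (10464)² = 1.118 × 10⁻⁵ × 9.6 × 109,495,296 ≈ 11,751.9 × g
Target RCF = 11,751.9 + 12,000 = 23,751.9 × g
N² = 23,751.9 / (10.7328 × 10⁻⁵) = 221,301,990
N ≈ √221,301,990 ≈ 14,876.2

14900 RPM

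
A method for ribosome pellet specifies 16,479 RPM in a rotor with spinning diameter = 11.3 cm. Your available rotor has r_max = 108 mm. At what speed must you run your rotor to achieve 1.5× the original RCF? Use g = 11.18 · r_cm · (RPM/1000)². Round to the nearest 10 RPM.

14600 RPM

Original rotor: r = 11.3 / 2 = 5.65 cm
RCF_original = 11.18 × 5.65 × (16.479)² = 11.18 × 5.65 × 271.557441 ≈ 17,153.5 × g
Target RCF = 1.5 × 17,153.5 ≈ 25,730.2 × g
Your rotor: r = 108 mm = 10.8 cm
25,730.2 = 11.18 × 10.8 × (N/1000)²
(N/1000)² = 25,730.2 / 120.744 = 213.0971
N = 1000 × √213.0971 ≈ 14,597.8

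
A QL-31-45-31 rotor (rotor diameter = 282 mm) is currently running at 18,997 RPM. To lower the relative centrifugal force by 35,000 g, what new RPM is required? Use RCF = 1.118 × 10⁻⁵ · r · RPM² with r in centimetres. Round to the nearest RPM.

≈ 11784 RPM

r = 282 mm / 2 = 141 mm = 14.1 cm
Current RCF = 1.118 × 10⁻⁵ × 14.1 × (18997)² = 1.118 × 10⁻⁵ × 14.1 × 360,886,009 ≈ 56,889.3 × g
Target RCF = 56,889.3 − 35,000 = 21,889.3 × g
N² = 21,889.3 / (15.7638 × 10⁻⁵) = 138,858,016
N ≈ √138,858,016 ≈ 11,783.8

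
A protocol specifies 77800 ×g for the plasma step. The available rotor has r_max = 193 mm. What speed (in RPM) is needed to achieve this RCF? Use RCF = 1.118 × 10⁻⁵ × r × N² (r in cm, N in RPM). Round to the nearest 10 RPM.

r = 193 mm = 19.3 cm
RCF = 1.118 × 10⁻⁵ × r × N²
77,800 = 1.118 × 10⁻⁵ × 19.3 × N²
N² = 77,800 / (21.5774 × 10⁻⁵) = 360,562,440
N ≈ √360,562,440 ≈ 18,988.5

≈ 18990 RPM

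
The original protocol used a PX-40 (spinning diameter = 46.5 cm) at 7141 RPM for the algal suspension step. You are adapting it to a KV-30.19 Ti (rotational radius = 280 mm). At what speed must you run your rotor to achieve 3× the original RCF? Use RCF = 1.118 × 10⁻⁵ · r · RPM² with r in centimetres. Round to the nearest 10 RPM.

Original rotor: r = 46.5 / 2 = 23.25 cm
RCF_original = 1.118 × 10⁻⁵ × 23.25 × (7141)² = 1.118 × 10⁻⁵ × 23.25 × 50,993,881 ≈ 13,255.1 × g
Target RCF = 3 × 13,255.1 ≈ 39,765.3 × g
Your rotor: r = 280 mm = 28.0 cm
39,765.3 = 1.118 × 10⁻⁵ × 28 × N²
N² = 39,765.3 / (31.304 × 10⁻⁵) = 127,029,453
N ≈ √127,029,453 ≈ 11,270.7

11270 RPM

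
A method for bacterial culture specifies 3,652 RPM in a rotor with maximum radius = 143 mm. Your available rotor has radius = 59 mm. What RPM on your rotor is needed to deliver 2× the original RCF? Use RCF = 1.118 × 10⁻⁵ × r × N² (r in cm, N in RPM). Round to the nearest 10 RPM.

Original rotor: r = 143 mm = 14.3 cm
RCF = 1.118 × 10⁻⁵ × r × N²
RCF_original = 1.118 × 10⁻⁵ × 14.3 × (3652)² = 1.118 × 10⁻⁵ × 14.3 × 13,337,104 ≈ 2,132.3 × g
Target RCF = 2 × 2,132.3 ≈ 4,264.6 × g
Your rotor: r = 59 mm = 5.9 cm
4,264.6 = 1.118 × 10⁻⁵ × 5.9 × N²
N² = 4,264.6 / (6.5962 × 10⁻⁵) = 64,652,376
N ≈ √64,652,376 ≈ 8,040.7

8040 RPM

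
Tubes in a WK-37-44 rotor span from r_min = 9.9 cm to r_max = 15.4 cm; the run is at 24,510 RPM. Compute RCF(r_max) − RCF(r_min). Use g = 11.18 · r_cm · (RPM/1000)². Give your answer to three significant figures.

ΔRCF = 11.18 × (r_max − r_min) × (N/1000)² = 11.18 × 5.5 × 600.7401 ≈ 36,939.5

36900 x g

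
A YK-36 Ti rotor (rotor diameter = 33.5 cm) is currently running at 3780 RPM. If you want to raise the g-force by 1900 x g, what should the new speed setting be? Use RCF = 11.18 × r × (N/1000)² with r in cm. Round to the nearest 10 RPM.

r = 33.5 / 2 = 16.75 cm
Current RCF = 11.18 × 16.75 × (3.78)² = 11.18 × 16.75 × 14.2884 ≈ 2,675.7 × g
Target RCF = 2,675.7 + 1,900 = 4,575.7 × g
(N/1000)² = 4,575.7 / 187.265 = 24.43436
N = 1000 × √24.43436 ≈ 4,943.1

N₂ ≈ 4940 RPM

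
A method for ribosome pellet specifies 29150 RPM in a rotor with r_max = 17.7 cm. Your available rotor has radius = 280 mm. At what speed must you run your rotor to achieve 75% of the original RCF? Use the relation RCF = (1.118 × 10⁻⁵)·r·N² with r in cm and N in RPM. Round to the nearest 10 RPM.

≈ 20070 RPM

RCF_original = 1.118 × 10⁻⁵ × 17.7 × (29150)² = 1.118 × 10⁻⁵ × 17.7 × 849,722,500 ≈ 168,148.2 × g
Target RCF = 0.75 × 168,148.2 ≈ 126,111.2 × g
Your rotor: r = 280 mm = 28.0 cm
126,111.2 = 1.118 × 10⁻⁵ × 28 × N²
N² = 126,111.2 / (31.304 × 10⁻⁵) = 402,859,698
N ≈ √402,859,698 ≈ 20,071.4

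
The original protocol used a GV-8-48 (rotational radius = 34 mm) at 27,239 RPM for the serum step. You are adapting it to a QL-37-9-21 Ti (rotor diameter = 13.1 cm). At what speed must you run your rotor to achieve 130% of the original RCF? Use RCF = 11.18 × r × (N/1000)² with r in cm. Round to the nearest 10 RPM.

Original rotor: r = 34 mm = 3.4 cm
RCF = 11.18 × r × (N/1000)²
RCF_original = 11.18 × 3.4 × (27.239)² = 11.18 × 3.4 × 741.963121 ≈ 28,203.5 × g
Target RCF = 1.3 × 28,203.5 ≈ 36,664.6 × g
Your rotor: r = 13.1 / 2 = 6.55 cm
36,664.6 = 11.18 × 6.55 × (N/1000)²
(N/1000)² = 36,664.6 / 73.229 = 500.6842
N = 1000 × √500.6842 ≈ 22,376.0

22380 RPM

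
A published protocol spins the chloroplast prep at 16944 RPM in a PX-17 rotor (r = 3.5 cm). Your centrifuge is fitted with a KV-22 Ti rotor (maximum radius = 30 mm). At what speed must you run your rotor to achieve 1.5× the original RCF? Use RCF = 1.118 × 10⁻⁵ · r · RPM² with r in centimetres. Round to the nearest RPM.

22415 RPM

RCF_original = 1.118 × 10⁻⁵ × 3.5 × (16944)² = 1.118 × 10⁻⁵ × 3.5 × 287,099,136 ≈ 11,234.2 × g
Target RCF = 1.5 × 11,234.2 ≈ 16,851.3 × g
Your rotor: r = 30 mm = 3.0 cm
16,851.3 = 1.118 × 10⁻⁵ × 3 × N²
N² = 16,851.3 / (3.354 × 10⁻⁵) = 502,423,971
N ≈ √502,423,971 ≈ 22,414.8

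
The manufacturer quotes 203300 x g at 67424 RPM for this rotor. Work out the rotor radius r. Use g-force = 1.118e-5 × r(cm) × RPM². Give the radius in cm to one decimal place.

203300 = 1.118 × 10⁻⁵ × r × (67424)²
r = 203300 / (1.118 × 10⁻⁵ × 4,545,995,776) = 203300 / 50824.23 ≈ 4.000 cm

r ≈ 4.0 cm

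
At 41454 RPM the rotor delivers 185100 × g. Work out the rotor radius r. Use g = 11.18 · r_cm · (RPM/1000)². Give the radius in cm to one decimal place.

RCF = 11.18 × r × (N/1000)²
185100 = 11.18 × r × (41.454)²
r = 185100 / (11.18 × 1718.434116) = 185100 / 19212.09 ≈ 9.635 cm

r ≈ 9.6 cm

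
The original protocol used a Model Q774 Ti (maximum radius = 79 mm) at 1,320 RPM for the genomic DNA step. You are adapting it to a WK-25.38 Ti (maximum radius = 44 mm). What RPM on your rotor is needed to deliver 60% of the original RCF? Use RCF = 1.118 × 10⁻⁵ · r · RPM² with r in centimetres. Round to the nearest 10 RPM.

Original rotor: r = 79 mm = 7.9 cm
RCF = 1.118 × 10⁻⁵ × r × N²
RCF_original = 1.118 × 10⁻⁵ × 7.9 × (1320)² = 1.118 × 10⁻⁵ × 7.9 × 1,742,400 ≈ 153.9 × g
Target RCF = 0.6 × 153.9 ≈ 92.3 × g
Your rotor: r = 44 mm = 4.4 cm
92.3 = 1.118 × 10⁻⁵ × 4.4 × N²
N² = 92.3 / (4.9192 × 10⁻⁵) = 1,876,321
N ≈ √1,876,321 ≈ 1,369.8

≈ 1370 RPM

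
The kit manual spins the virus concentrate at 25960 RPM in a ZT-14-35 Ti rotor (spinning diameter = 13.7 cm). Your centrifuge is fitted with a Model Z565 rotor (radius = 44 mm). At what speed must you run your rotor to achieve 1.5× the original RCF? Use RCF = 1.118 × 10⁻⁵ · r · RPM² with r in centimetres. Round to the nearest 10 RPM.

Original rotor: r = 13.7 / 2 = 6.85 cm
RCF_original = 1.118 × 10⁻⁵ × 6.85 × (25960)² = 1.118 × 10⁻⁵ × 6.85 × 673,921,600 ≈ 51,610.9 × g
Target RCF = 1.5 × 51,610.9 ≈ 77,416.4 × g
Your rotor: r = 44 mm = 4.4 cm
77,416.4 = 1.118 × 10⁻⁵ × 4.4 × N²
N² = 77,416.4 / (4.9192 × 10⁻⁵) = 1,573,759,961
N ≈ √1,573,759,961 ≈ 39,670.6

≈ 39670 RPM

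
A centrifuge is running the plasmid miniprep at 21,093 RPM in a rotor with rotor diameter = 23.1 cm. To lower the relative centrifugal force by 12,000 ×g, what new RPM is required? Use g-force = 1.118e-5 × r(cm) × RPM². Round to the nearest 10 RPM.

18760 RPM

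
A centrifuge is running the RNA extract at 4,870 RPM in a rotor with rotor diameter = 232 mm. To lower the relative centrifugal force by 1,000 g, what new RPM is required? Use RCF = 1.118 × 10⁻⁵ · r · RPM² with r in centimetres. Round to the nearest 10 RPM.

N₂ ≈ 4000 RPM

r = 232 mm / 2 = 116 mm = 11.6 cm
Current RCF = 1.118 × 10⁻⁵ × 11.6 × (4870)² = 1.118 × 10⁻⁵ × 11.6 × 23,716,900 ≈ 3,075.8 × g
Target RCF = 3,075.8 − 1,000 = 2,075.8 × g
N² = 2,075.8 / (12.9688 × 10⁻⁵) = 16,006,107
N ≈ √16,006,107 ≈ 4,000.8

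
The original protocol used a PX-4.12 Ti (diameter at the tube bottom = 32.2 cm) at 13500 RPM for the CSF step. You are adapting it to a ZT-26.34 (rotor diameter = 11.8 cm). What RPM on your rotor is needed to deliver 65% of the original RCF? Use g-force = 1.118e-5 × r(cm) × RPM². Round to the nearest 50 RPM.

≈ 18000 RPM

Original rotor: r = 32.2 / 2 = 16.1 cm
RCF_original = 1.118 × 10⁻⁵ × 16.1 × (13500)² = 1.118 × 10⁻⁵ × 16.1 × 182,250,000 ≈ 32,804.6 × g
Target RCF = 0.65 × 32,804.6 ≈ 21,323 × g
Your rotor: r = 11.8 / 2 = 5.9 cm
21,323 = 1.118 × 10⁻⁵ × 5.9 × N²
N² = 21,323 / (6.5962 × 10⁻⁵) = 323,261,878
N ≈ √323,261,878 ≈ 17,979.5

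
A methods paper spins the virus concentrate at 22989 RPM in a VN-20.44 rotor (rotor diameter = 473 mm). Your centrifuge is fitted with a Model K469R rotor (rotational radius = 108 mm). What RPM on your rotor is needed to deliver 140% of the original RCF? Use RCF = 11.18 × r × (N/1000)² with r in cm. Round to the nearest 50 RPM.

Original rotor: r = 473 mm / 2 = 236.5 mm = 23.65 cm
RCF = 11.18 × r × (N/1000)²
RCF_original = 11.18 × 23.65 × (22.989)² = 11.18 × 23.65 × 528.494121 ≈ 139,737.5 × g
Target RCF = 1.4 × 139,737.5 ≈ 195,632.5 × g
Your rotor: r = 108 mm = 10.8 cm
195,632.5 = 11.18 × 10.8 × (N/1000)²
(N/1000)² = 195,632.5 / 120.744 = 1620.225
N = 1000 × √1620.225 ≈ 40,252.0

≈ 40250 RPM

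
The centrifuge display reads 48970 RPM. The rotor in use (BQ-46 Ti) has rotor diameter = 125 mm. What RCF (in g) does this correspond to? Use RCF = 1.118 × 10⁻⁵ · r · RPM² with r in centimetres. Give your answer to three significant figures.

168000 g

r = 125 mm / 2 = 62.5 mm = 6.25 cm
RCF = 1.118 × 10⁻⁵ × r × N²
RCF = 1.118 × 10⁻⁵ × 6.25 × (48970)² = 1.118 × 10⁻⁵ × 6.25 × 2,398,060,900 ≈ 167,564.5 × g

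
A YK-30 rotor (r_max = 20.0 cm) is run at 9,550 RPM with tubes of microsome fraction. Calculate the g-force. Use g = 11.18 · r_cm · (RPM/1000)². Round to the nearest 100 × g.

RCF = 11.18 × 20 × (9.55)² = 11.18 × 20 × 91.2025 ≈ 20,392.9 × g

RCF ≈ 20400 ×g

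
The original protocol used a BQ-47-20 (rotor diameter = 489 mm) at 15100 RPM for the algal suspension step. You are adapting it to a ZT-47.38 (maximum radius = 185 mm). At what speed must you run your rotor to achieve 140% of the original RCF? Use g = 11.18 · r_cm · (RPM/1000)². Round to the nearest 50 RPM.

20550 RPM

Original rotor: r = 489 mm / 2 = 244.5 mm = 24.45 cm
RCF_original = 11.18 × 24.45 × (15.1)² = 11.18 × 24.45 × 228.01 ≈ 62,326.8 × g
Target RCF = 1.4 × 62,326.8 ≈ 87,257.5 × g
Your rotor: r = 185 mm = 18.5 cm
87,257.5 = 11.18 × 18.5 × (N/1000)²
(N/1000)² = 87,257.5 / 206.83 = 421.8803
N = 1000 × √421.8803 ≈ 20,539.7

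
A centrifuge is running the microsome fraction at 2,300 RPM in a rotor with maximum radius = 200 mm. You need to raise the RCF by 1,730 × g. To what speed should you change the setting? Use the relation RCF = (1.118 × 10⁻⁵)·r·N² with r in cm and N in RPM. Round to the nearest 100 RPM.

≈ 3600 RPM

r = 200 mm = 20.0 cm
Current RCF = 1.118 × 10⁻⁵ × 20 × (2300)² = 1.118 × 10⁻⁵ × 20 × 5,290,000 ≈ 1,182.8 × g
Target RCF = 1,182.8 + 1,730 = 2,912.8 × g
N² = 2,912.8 / (22.36 × 10⁻⁵) = 13,026,834
N ≈ √13,026,834 ≈ 3,609.3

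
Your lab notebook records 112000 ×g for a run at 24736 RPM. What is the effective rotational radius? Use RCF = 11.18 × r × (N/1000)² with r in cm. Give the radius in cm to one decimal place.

16.4 cm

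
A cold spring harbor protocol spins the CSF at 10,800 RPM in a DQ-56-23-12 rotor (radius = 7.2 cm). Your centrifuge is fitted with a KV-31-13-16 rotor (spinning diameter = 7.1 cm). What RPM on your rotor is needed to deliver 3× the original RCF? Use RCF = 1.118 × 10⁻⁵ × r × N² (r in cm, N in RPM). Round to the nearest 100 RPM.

≈ 26600 RPM

RCF = 1.118 × 10⁻⁵ × r × N²
RCF_original = 1.118 × 10⁻⁵ × 7.2 × (10800)² = 1.118 × 10⁻⁵ × 7.2 × 116,640,000 ≈ 9,389.1 × g
Target RCF = 3 × 9,389.1 ≈ 28,167.3 × g
Your rotor: r = 7.1 / 2 = 3.55 cm
28,167.3 = 1.118 × 10⁻⁵ × 3.55 × N²
N² = 28,167.3 / (3.9689 × 10⁻⁵) = 709,700,421
N ≈ √709,700,421 ≈ 26,640.2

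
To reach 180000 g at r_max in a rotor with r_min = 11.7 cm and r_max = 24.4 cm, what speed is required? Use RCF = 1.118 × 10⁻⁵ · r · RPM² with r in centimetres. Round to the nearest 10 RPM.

N ≈ 25690 RPM

Use r_max = 24.4 cm.
180,000 = 1.118 × 10⁻⁵ × 24.4 × N²
N² = 180,000 / (27.2792 × 10⁻⁵) = 659,843,397
N ≈ √659,843,397 ≈ 25,687.4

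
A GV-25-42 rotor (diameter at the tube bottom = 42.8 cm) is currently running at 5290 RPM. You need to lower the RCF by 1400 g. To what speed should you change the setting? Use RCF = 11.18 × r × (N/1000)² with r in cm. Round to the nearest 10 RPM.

N₂ ≈ 4700 RPM

r = 42.8 / 2 = 21.4 cm
Current RCF = 11.18 × 21.4 × (5.29)² = 11.18 × 21.4 × 27.9841 ≈ 6,695.3 × g
Target RCF = 6,695.3 − 1,400 = 5,295.3 × g
(N/1000)² = 5,295.3 / 239.252 = 22.13273
N = 1000 × √22.13273 ≈ 4,704.5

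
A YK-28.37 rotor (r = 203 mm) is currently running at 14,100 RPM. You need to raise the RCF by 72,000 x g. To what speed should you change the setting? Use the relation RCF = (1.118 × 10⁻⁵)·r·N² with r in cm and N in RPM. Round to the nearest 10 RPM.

r = 203 mm = 20.3 cm
Current RCF = 1.118 × 10⁻⁵ × 20.3 × (14100)² = 1.118 × 10⁻⁵ × 20.3 × 198,810,000 ≈ 45,120.7 × g
Target RCF = 45,120.7 + 72,000 = 117,120.7 × g
N² = 117,120.7 / (22.6954 × 10⁻⁵) = 516,054,795
N ≈ √516,054,795 ≈ 22,716.8

22720 RPM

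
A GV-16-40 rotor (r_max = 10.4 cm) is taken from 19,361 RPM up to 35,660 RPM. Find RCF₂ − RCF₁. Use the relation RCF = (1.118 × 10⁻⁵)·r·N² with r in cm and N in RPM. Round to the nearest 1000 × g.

RCF₁ = 1.118 × 10⁻⁵ × 10.4 × (19361)² = 1.118 × 10⁻⁵ × 10.4 × 374,848,321 ≈ 43,584.4 × g
RCF₂ = 1.118 × 10⁻⁵ × 10.4 × (35660)² = 1.118 × 10⁻⁵ × 10.4 × 1,271,635,600 ≈ 147,855.6 × g
Increase = 147,855.6 − 43,584.4 = 104,271.2

≈ 104000 x g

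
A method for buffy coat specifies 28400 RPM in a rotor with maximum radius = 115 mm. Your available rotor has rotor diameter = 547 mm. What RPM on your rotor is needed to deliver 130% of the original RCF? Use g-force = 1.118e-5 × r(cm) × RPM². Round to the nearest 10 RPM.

Original rotor: r = 115 mm = 11.5 cm
RCF = 1.118 × 10⁻⁵ × r × N²
RCF_original = 1.118 × 10⁻⁵ × 11.5 × (28400)² = 1.118 × 10⁻⁵ × 11.5 × 806,560,000 ≈ 103,699.4 × g
Target RCF = 1.3 × 103,699.4 ≈ 134,809.2 × g
Your rotor: r = 547 mm / 2 = 273.5 mm = 27.35 cm
134,809.2 = 1.118 × 10⁻⁵ × 27.35 × N²
N² = 134,809.2 / (30.5773 × 10⁻⁵) = 440,879,999
N ≈ √440,879,999 ≈ 20,997.1

21000 RPM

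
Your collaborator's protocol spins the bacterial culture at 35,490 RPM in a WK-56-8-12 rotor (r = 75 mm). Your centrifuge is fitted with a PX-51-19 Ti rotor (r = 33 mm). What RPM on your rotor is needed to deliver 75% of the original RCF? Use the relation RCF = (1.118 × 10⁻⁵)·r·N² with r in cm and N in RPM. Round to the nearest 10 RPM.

46340 RPM

Original rotor: r = 75 mm = 7.5 cm
RCF = 1.118 × 10⁻⁵ × r × N²
RCF_original = 1.118 × 10⁻⁵ × 7.5 × (35490)² = 1.118 × 10⁻⁵ × 7.5 × 1,259,540,100 ≈ 105,612.4 × g
Target RCF = 0.75 × 105,612.4 ≈ 79,209.3 × g
Your rotor: r = 33 mm = 3.3 cm
79,209.3 = 1.118 × 10⁻⁵ × 3.3 × N²
N² = 79,209.3 / (3.6894 × 10⁻⁵) = 2,146,942,592
N ≈ √2,146,942,592 ≈ 46,335.1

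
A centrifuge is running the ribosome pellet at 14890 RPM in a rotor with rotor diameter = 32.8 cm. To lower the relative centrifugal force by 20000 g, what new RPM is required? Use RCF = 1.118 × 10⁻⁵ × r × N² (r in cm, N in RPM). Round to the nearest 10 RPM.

r = 32.8 / 2 = 16.4 cm
Current RCF = 1.118 × 10⁻⁵ × 16.4 × (14890)² = 1.118 × 10⁻⁵ × 16.4 × 221,712,100 ≈ 40,651.4 × g
Target RCF = 40,651.4 − 20,000 = 20,651.4 × g
N² = 20,651.4 / (18.3352 × 10⁻⁵) = 112,632,532
N ≈ √112,632,532 ≈ 10,612.8

N₂ ≈ 10610 RPM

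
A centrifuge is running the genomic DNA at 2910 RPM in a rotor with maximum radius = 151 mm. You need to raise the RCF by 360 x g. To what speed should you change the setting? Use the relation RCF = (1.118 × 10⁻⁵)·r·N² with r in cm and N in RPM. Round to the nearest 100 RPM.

r = 151 mm = 15.1 cm
Current RCF = 1.118 × 10⁻⁵ × 15.1 × (2910)² = 1.118 × 10⁻⁵ × 15.1 × 8,468,100 ≈ 1,429.6 × g
Target RCF = 1,429.6 + 360 = 1,789.6 × g
N² = 1,789.6 / (16.8818 × 10⁻⁵) = 10,600,765
N ≈ √10,600,765 ≈ 3,255.9

N₂ ≈ 3300 RPM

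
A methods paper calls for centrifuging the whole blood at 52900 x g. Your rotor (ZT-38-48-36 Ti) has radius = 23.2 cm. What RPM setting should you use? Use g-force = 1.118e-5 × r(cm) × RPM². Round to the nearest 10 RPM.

≈ 14280 RPM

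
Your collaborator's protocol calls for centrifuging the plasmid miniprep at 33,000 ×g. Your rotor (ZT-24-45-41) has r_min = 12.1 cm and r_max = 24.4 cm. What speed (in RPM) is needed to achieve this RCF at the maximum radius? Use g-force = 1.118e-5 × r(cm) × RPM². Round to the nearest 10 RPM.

Use r_max = 24.4 cm.
RCF = 1.118 × 10⁻⁵ × r × N²
33,000 = 1.118 × 10⁻⁵ × 24.4 × N²
N² = 33,000 / (27.2792 × 10⁻⁵) = 120,971,289
N ≈ √120,971,289 ≈ 10,998.7

N ≈ 11000 RPM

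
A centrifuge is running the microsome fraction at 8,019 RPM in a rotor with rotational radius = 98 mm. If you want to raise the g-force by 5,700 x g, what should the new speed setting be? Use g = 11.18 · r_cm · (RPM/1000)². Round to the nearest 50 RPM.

10800 RPM

r = 98 mm = 9.8 cm
Current RCF = 11.18 × 9.8 × (8.019)² = 11.18 × 9.8 × 64.304361 ≈ 7,045.4 × g
Target RCF = 7,045.4 + 5,700 = 12,745.4 × g
(N/1000)² = 12,745.4 / 109.564 = 116.3284
N = 1000 × √116.3284 ≈ 10,785.6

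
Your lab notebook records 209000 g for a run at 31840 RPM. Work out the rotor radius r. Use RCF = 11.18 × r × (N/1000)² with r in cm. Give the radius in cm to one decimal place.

18.4 cm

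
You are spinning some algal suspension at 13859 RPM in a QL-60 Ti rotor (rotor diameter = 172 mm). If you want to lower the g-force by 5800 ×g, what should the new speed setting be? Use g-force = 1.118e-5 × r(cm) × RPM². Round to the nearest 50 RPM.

11500 RPM

r = 172 mm / 2 = 86 mm = 8.6 cm
Current RCF = 1.118 × 10⁻⁵ × 8.6 × (13859)² = 1.118 × 10⁻⁵ × 8.6 × 192,071,881 ≈ 18,467.3 × g
Target RCF = 18,467.3 − 5,800 = 12,667.3 × g
N² = 12,667.3 / (9.6148 × 10⁻⁵) = 131,747,930
N ≈ √131,747,930 ≈ 11,478.2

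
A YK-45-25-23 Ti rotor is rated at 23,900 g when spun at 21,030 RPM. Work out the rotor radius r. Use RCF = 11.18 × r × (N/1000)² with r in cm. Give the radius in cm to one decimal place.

≈ 4.8 cm

23900 = 11.18 × r × (21.03)²
r = 23900 / (11.18 × 442.2609) = 23900 / 4944.477 ≈ 4.834 cm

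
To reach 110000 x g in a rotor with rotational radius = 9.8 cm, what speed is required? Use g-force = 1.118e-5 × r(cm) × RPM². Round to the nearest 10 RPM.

31690 RPM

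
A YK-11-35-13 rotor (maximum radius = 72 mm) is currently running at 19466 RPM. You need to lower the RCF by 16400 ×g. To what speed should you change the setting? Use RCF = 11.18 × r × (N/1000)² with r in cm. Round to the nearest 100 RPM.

≈ 13200 RPM

r = 72 mm = 7.2 cm
Current RCF = 11.18 × 7.2 × (19.466)² = 11.18 × 7.2 × 378.925156 ≈ 30,502 × g
Target RCF = 30,502 − 16,400 = 14,102 × g
(N/1000)² = 14,102 / 80.496 = 175.1888
N = 1000 × √175.1888 ≈ 13,235.9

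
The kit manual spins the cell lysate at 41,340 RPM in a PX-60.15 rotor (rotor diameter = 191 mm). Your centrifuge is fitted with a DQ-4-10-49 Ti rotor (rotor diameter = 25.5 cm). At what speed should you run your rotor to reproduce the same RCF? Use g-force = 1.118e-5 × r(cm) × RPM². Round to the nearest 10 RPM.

Original rotor: r = 191 mm / 2 = 95.5 mm = 9.55 cm
RCF = 1.118 × 10⁻⁵ × r × N²
RCF_original = 1.118 × 10⁻⁵ × 9.55 × (41340)² = 1.118 × 10⁻⁵ × 9.55 × 1,708,995,600 ≈ 182,467.8 × g
Your rotor: r = 25.5 / 2 = 12.75 cm
182,467.8 = 1.118 × 10⁻⁵ × 12.75 × N²
N² = 182,467.8 / (14.2545 × 10⁻⁵) = 1,280,071,556
N ≈ √1,280,071,556 ≈ 35,778.1

≈ 35780 RPM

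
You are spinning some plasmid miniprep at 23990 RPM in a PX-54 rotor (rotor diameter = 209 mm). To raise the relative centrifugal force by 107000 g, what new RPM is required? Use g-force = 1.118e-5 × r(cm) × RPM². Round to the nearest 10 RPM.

r = 209 mm / 2 = 104.5 mm = 10.45 cm
Current RCF = 1.118 × 10⁻⁵ × 10.45 × (23990)² = 1.118 × 10⁻⁵ × 10.45 × 575,520,100 ≈ 67,238.6 × g
Target RCF = 67,238.6 + 107,000 = 174,238.6 × g
N² = 174,238.6 / (11.6831 × 10⁻⁵) = 1,491,373,009
N ≈ √1,491,373,009 ≈ 38,618.3

≈ 38620 RPM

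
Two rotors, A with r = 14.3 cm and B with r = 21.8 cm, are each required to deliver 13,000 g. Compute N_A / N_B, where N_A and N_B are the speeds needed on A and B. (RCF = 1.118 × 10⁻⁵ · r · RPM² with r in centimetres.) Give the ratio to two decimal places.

1.23

At fixed RCF, N ∝ 1/√r, so N_A/N_B = √(r_B/r_A) = √(21.8/14.3) = √1.524476 = 1.2347.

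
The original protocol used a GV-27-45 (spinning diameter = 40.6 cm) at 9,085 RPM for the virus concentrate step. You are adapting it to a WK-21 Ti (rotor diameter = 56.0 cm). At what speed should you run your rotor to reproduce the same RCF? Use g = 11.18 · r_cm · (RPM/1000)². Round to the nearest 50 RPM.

7750 RPM

Original rotor: r = 40.6 / 2 = 20.3 cm
RCF_original = 11.18 × 20.3 × (9.085)² = 11.18 × 20.3 × 82.537225 ≈ 18,732.2 × g
Your rotor: r = 56.0 / 2 = 28 cm
18,732.2 = 11.18 × 28 × (N/1000)²
(N/1000)² = 18,732.2 / 313.04 = 59.83964
N = 1000 × √59.83964 ≈ 7,735.6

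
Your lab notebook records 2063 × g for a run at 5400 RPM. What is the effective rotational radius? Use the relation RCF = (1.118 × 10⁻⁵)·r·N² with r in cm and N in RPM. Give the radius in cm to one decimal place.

RCF = 1.118 × 10⁻⁵ × r × N²
2063 = 1.118 × 10⁻⁵ × r × (5400)²
r = 2063 / (1.118 × 10⁻⁵ × 29,160,000) = 2063 / 326.0088 ≈ 6.328 cm

≈ 6.3 cm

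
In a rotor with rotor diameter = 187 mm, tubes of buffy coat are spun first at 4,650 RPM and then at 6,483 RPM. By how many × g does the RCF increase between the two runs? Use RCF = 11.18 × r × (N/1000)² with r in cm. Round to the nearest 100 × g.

r = 187 mm / 2 = 93.5 mm = 9.35 cm
RCF₁ = 11.18 × 9.35 × (4.65)² = 11.18 × 9.35 × 21.6225 ≈ 2,260.3 × g
RCF₂ = 11.18 × 9.35 × (6.483)² = 11.18 × 9.35 × 42.029289 ≈ 4,393.4 × g
Increase = 4,393.4 − 2,260.3 = 2,133.1

≈ 2100 × g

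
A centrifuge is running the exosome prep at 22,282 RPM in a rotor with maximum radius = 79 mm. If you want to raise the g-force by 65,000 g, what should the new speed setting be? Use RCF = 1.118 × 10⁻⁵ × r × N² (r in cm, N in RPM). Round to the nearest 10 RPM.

N₂ ≈ 35110 RPM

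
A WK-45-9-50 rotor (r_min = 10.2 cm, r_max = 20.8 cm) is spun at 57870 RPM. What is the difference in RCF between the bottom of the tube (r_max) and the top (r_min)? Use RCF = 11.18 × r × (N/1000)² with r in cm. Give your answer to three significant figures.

397000 ×g

RCF_max = 11.18 × 20.8 × (57.87)² = 11.18 × 20.8 × 3,348.9369 ≈ 778,775.2 × g
RCF_min = 11.18 × 10.2 × (57.87)² = 11.18 × 10.2 × 3,348.9369 ≈ 381,899.4 × g
ΔRCF = 778,775.2 − 381,899.4 = 396,875.8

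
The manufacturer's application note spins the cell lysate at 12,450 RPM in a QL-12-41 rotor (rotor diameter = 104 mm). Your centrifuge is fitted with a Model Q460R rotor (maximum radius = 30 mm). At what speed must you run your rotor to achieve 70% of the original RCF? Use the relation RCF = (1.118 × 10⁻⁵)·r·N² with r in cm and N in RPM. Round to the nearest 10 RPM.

Original rotor: r = 104 mm / 2 = 52 mm = 5.2 cm
RCF_original = 1.118 × 10⁻⁵ × 5.2 × (12450)² = 1.118 × 10⁻⁵ × 5.2 × 155,002,500 ≈ 9,011.2 × g
Target RCF = 0.7 × 9,011.2 ≈ 6,307.8 × g
Your rotor: r = 30 mm = 3.0 cm
6,307.8 = 1.118 × 10⁻⁵ × 3 × N²
N² = 6,307.8 / (3.354 × 10⁻⁵) = 188,067,979
N ≈ √188,067,979 ≈ 13,713.8

≈ 13710 RPM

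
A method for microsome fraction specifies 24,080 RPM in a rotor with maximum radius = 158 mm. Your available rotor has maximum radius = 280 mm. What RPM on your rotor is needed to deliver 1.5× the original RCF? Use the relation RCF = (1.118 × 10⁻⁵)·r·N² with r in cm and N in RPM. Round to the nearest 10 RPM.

≈ 22150 RPM

Original rotor: r = 158 mm = 15.8 cm
RCF_original = 1.118 × 10⁻⁵ × 15.8 × (24080)² = 1.118 × 10⁻⁵ × 15.8 × 579,846,400 ≈ 102,426.4 × g
Target RCF = 1.5 × 102,426.4 ≈ 153,639.6 × g
Your rotor: r = 280 mm = 28.0 cm
153,639.6 = 1.118 × 10⁻⁵ × 28 × N²
N² = 153,639.6 / (31.304 × 10⁻⁵) = 490,798,620
N ≈ √490,798,620 ≈ 22,154.0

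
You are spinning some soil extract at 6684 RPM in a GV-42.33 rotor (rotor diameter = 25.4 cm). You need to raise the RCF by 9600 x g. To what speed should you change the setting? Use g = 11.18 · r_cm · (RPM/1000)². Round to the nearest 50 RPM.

N₂ ≈ 10600 RPM

r = 25.4 / 2 = 12.7 cm
Current RCF = 11.18 × 12.7 × (6.684)² = 11.18 × 12.7 × 44.675856 ≈ 6,343.3 × g
Target RCF = 6,343.3 + 9,600 = 15,943.3 × g
(N/1000)² = 15,943.3 / 141.986 = 112.2878
N = 1000 × √112.2878 ≈ 10,596.6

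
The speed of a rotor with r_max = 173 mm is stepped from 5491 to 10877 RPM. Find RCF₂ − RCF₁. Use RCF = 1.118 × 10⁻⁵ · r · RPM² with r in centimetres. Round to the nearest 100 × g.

≈ 17100 g

r = 173 mm = 17.3 cm
RCF₁ = 1.118 × 10⁻⁵ × 17.3 × (5491)² = 1.118 × 10⁻⁵ × 17.3 × 30,151,081 ≈ 5,831.6 × g
RCF₂ = 1.118 × 10⁻⁵ × 17.3 × (10877)² = 1.118 × 10⁻⁵ × 17.3 × 118,309,129 ≈ 22,882.6 × g
Increase = 22,882.6 − 5,831.6 = 17,051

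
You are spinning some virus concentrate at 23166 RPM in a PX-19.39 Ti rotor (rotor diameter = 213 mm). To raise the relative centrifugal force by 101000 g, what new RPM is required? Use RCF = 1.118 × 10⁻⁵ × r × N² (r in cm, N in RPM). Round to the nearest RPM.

37215 RPM

r = 213 mm / 2 = 106.5 mm = 10.65 cm
Current RCF = 1.118 × 10⁻⁵ × 10.65 × (23166)² = 1.118 × 10⁻⁵ × 10.65 × 536,663,556 ≈ 63,898.9 × g
Target RCF = 63,898.9 + 101,000 = 164,898.9 × g
N² = 164,898.9 / (11.9067 × 10⁻⁵) = 1,384,925,294
N ≈ √1,384,925,294 ≈ 37,214.6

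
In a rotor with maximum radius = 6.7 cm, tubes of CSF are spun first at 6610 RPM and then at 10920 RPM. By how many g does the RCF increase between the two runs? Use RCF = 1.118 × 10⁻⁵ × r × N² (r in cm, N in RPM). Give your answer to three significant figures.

RCF₁ = 1.118 × 10⁻⁵ × 6.7 × (6610)² = 1.118 × 10⁻⁵ × 6.7 × 43,692,100 ≈ 3,272.8 × g
RCF₂ = 1.118 × 10⁻⁵ × 6.7 × (10920)² = 1.118 × 10⁻⁵ × 6.7 × 119,246,400 ≈ 8,932.3 × g
Increase = 8,932.3 − 3,272.8 = 5,659.5

≈ 5660 g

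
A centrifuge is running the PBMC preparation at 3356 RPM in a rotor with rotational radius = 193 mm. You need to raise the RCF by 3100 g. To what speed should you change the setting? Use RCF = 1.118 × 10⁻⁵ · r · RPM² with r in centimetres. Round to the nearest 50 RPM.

r = 193 mm = 19.3 cm
Current RCF = 1.118 × 10⁻⁵ × 19.3 × (3356)² = 1.118 × 10⁻⁵ × 19.3 × 11,262,736 ≈ 2,430.2 × g
Target RCF = 2,430.2 + 3,100 = 5,530.2 × g
N² = 5,530.2 / (21.5774 × 10⁻⁵) = 25,629,594
N ≈ √25,629,594 ≈ 5,062.6

5050 RPM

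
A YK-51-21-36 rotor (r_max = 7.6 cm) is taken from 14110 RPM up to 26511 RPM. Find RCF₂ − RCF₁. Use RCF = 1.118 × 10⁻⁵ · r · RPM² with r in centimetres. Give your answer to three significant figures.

≈ 42800 × g

RCF₁ = 1.118 × 10⁻⁵ × 7.6 × (14110)² = 1.118 × 10⁻⁵ × 7.6 × 199,092,100 ≈ 16,916.5 × g
RCF₂ = 1.118 × 10⁻⁵ × 7.6 × (26511)² = 1.118 × 10⁻⁵ × 7.6 × 702,833,121 ≈ 59,718.3 × g
Increase = 59,718.3 − 16,916.5 = 42,801.8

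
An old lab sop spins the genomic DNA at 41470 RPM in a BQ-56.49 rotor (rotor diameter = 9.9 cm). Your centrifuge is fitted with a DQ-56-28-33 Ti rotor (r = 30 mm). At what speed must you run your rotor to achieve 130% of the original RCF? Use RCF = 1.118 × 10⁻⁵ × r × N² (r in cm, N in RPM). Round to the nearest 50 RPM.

≈ 60750 RPM

Original rotor: r = 9.9 / 2 = 4.95 cm
RCF_original = 1.118 × 10⁻⁵ × 4.95 × (41470)² = 1.118 × 10⁻⁵ × 4.95 × 1,719,760,900 ≈ 95,173.3 × g
Target RCF = 1.3 × 95,173.3 ≈ 123,725.3 × g
Your rotor: r = 30 mm = 3.0 cm
123,725.3 = 1.118 × 10⁻⁵ × 3 × N²
N² = 123,725.3 / (3.354 × 10⁻⁵) = 3,688,887,895
N ≈ √3,688,887,895 ≈ 60,736.2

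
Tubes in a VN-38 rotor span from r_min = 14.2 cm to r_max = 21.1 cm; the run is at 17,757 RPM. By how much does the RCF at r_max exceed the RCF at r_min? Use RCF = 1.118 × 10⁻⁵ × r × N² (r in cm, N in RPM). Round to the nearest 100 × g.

ΔRCF = 1.118 × 10⁻⁵ × (r_max − r_min) × N² = 1.118 × 10⁻⁵ × 6.9 × 315,311,049 ≈ 24,323.7

ΔRCF ≈ 24300 × g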